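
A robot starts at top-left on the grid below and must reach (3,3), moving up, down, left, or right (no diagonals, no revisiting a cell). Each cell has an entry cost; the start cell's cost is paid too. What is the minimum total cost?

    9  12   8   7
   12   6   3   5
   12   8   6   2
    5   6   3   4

41

Best path: r0c0 -> r0c1 -> r1c1 -> r1c2 -> r1c3 -> r2c3 -> r3c3
Cost: 9 + 12 + 6 + 3 + 5 + 2 + 4 = 41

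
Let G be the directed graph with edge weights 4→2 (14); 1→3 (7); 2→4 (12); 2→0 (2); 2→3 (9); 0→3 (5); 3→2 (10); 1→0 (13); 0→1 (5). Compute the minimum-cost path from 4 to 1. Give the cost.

Candidate routes:
4→2→0→1: 14 + 2 + 5 = 21
The minimum is 21.

21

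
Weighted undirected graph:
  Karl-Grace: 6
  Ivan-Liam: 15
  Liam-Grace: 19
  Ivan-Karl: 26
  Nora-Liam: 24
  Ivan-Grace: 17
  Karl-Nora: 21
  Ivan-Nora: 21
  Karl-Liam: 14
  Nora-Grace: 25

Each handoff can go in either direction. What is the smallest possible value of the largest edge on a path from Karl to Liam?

14

Checking several routes:
Karl → Grace → Liam: max(6, 19) = 19
Karl → Liam: max(14) = 14
Karl → Grace → Ivan → Liam: max(6, 17, 15) = 17
The minimum achievable maximum is 14.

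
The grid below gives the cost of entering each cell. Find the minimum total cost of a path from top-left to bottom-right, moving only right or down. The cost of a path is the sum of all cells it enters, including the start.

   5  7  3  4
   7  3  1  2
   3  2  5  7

25

Best path: (0,0) (0,1) (0,2) (1,2) (1,3) (2,3)
Cost: 5 + 7 + 3 + 1 + 2 + 7 = 25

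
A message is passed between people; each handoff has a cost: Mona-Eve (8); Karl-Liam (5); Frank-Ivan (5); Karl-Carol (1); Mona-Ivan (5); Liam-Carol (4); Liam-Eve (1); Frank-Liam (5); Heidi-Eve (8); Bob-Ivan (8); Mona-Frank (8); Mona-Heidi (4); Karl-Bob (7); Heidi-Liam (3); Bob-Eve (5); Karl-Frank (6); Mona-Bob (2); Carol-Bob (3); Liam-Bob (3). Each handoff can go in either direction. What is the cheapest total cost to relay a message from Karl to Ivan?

11

Some routes from Karl to Ivan:
Karl -> Carol -> Bob -> Mona -> Ivan: 1 + 3 + 2 + 5 = 11
Karl -> Carol -> Bob -> Ivan: 1 + 3 + 8 = 12
Karl -> Bob -> Mona -> Ivan: 7 + 2 + 5 = 14
Karl -> Frank -> Ivan: 6 + 5 = 11
Shortest: 11.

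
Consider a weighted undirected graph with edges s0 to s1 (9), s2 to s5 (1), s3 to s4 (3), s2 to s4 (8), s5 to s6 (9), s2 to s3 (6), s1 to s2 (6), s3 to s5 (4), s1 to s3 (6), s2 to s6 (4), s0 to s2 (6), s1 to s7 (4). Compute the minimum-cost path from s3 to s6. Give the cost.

9

A few of the s3→s6 routes:
s3 - s5 - s6: 4 + 9 = 13
s3 - s2 - s6: 6 + 4 = 10
s3 - s4 - s2 - s6: 3 + 8 + 4 = 15
s3 - s5 - s2 - s6: 4 + 1 + 4 = 9
Shortest: 9.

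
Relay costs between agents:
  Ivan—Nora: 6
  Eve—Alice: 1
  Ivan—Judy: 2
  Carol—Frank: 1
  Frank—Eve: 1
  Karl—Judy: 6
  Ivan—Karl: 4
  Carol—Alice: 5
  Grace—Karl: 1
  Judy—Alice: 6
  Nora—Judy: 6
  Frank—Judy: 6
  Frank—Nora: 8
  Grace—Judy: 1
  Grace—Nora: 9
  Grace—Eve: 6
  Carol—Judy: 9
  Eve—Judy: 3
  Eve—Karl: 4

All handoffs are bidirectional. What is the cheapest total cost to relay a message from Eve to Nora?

Some routes from Eve to Nora:
Eve → Frank → Nora: 1 + 8 = 9
Eve → Frank → Judy → Nora: 1 + 6 + 6 = 13
Eve → Karl → Grace → Judy → Nora: 4 + 1 + 1 + 6 = 12
Eve → Judy → Grace → Nora: 3 + 1 + 9 = 13
Eve → Judy → Nora: 3 + 6 = 9
Eve → Judy → Ivan → Nora: 3 + 2 + 6 = 11
The minimum is 9.

9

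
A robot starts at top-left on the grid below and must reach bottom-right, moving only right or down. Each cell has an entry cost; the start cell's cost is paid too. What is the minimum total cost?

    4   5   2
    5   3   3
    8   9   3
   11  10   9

Cheapest: [0,0] -> [0,1] -> [0,2] -> [1,2] -> [2,2] -> [3,2]
  4 + 5 + 2 + 3 + 3 + 9 = 26

26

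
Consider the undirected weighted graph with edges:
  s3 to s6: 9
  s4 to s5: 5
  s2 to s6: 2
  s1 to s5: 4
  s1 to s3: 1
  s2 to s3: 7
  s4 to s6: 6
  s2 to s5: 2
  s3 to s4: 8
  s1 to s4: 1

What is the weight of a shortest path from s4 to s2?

7

A few of the s4→s2 routes:
s4 - s5 - s2: 5 + 2 = 7
s4 - s1 - s5 - s2: 1 + 4 + 2 = 7
s4 - s6 - s2: 6 + 2 = 8
s4 - s1 - s3 - s2: 1 + 1 + 7 = 9
The minimum is 7.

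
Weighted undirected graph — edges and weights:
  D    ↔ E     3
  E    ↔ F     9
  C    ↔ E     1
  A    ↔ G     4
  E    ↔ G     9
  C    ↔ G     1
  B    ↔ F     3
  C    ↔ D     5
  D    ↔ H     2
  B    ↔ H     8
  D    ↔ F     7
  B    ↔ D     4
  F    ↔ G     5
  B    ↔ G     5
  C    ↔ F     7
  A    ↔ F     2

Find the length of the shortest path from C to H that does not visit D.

14

Checking several routes:
C→G→F→B→H: 1 + 5 + 3 + 8 = 17
C→G→A→F→B→H: 1 + 4 + 2 + 3 + 8 = 18
C→F→B→H: 7 + 3 + 8 = 18
C→G→B→H: 1 + 5 + 8 = 14
Best route has total 14.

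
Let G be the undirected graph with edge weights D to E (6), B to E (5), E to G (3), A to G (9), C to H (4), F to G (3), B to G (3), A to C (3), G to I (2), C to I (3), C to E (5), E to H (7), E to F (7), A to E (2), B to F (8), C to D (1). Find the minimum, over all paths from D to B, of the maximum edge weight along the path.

3

Some routes from D to B:
D → C → A → E → B: max(1, 3, 2, 5) = 5
D → C → A → E → G → B: max(1, 3, 2, 3, 3) = 3
D → C → I → G → B: max(1, 3, 2, 3) = 3
D → C → I → G → E → B: max(1, 3, 2, 3, 5) = 5
Best route has worst link 3.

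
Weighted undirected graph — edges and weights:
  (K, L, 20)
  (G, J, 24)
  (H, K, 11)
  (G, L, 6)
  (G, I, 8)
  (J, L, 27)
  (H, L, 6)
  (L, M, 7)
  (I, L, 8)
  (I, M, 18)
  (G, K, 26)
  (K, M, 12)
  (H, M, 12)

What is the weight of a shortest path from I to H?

14

Checking several routes:
I → L → H: 8 + 6 = 14
I → M → L → H: 18 + 7 + 6 = 31
I → G → L → H: 8 + 6 + 6 = 20
I → L → M → H: 8 + 7 + 12 = 27
I → M → H: 18 + 12 = 30
The minimum is 14.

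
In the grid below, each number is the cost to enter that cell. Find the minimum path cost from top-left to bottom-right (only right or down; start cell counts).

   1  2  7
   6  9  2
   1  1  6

15

Take [0,0] [1,0] [2,0] [2,1] [2,2] for a total of 1 + 6 + 1 + 1 + 6 = 15.
For comparison, the top-then-right route costs 18.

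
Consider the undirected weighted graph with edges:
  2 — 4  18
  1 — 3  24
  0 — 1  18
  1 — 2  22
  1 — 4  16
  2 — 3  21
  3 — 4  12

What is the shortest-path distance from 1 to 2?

22

Checking several routes:
1→2: 22
1→4→2: 16 + 18 = 34
1→3→2: 24 + 21 = 45
Shortest: 22.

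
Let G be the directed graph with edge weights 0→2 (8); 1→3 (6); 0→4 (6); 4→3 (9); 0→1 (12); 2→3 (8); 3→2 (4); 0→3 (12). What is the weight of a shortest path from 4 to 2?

Routes from 4 to 2:
4 → 3 → 2: 9 + 4 = 13
Shortest: 13.

13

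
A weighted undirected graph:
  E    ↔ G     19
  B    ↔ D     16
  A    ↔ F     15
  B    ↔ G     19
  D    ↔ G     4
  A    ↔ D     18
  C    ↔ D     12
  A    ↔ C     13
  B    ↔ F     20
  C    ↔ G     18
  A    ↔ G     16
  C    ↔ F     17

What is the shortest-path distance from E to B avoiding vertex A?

Routes from E to B avoiding A:
E -> G -> D -> C -> F -> B: 19 + 4 + 12 + 17 + 20 = 72
E -> G -> C -> F -> B: 19 + 18 + 17 + 20 = 74
E -> G -> C -> D -> B: 19 + 18 + 12 + 16 = 65
E -> G -> D -> B: 19 + 4 + 16 = 39
E -> G -> B: 19 + 19 = 38
Shortest: 38.

38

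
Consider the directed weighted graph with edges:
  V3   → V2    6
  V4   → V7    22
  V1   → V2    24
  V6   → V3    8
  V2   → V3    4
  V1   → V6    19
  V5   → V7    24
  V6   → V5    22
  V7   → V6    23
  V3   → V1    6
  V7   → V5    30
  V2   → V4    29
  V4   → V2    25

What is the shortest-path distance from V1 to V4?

Candidate routes:
V1 - V2 - V4: 24 + 29 = 53
V1 - V6 - V3 - V2 - V4: 19 + 8 + 6 + 29 = 62
Best route has total 53.

53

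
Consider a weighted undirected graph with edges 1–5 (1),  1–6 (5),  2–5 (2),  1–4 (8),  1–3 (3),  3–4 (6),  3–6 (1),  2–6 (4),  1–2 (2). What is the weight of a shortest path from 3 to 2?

Checking several routes:
3 → 6 → 2: 1 + 4 = 5
3 → 6 → 1 → 2: 1 + 5 + 2 = 8
3 → 1 → 2: 3 + 2 = 5
3 → 1 → 5 → 2: 3 + 1 + 2 = 6
Shortest: 5.

5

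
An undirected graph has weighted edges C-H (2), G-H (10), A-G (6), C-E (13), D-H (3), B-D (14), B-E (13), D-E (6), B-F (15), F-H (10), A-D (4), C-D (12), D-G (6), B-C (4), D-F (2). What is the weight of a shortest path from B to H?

6

Comparing a few candidate routes:
B→D→H: 14 + 3 = 17
B→F→D→H: 15 + 2 + 3 = 20
B→F→H: 15 + 10 = 25
B→C→D→H: 4 + 12 + 3 = 19
B→C→H: 4 + 2 = 6
B→E→D→H: 13 + 6 + 3 = 22
Shortest: 6.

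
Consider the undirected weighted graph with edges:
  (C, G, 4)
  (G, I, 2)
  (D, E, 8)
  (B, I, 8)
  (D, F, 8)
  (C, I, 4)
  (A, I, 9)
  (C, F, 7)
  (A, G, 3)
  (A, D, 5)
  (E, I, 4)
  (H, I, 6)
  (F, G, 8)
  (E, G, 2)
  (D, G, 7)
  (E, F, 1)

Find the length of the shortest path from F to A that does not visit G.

13

Comparing a few candidate routes:
F-E-D-A: 1 + 8 + 5 = 14
F-C-I-A: 7 + 4 + 9 = 20
F-E-I-A: 1 + 4 + 9 = 14
F-D-A: 8 + 5 = 13
Best route has total 13.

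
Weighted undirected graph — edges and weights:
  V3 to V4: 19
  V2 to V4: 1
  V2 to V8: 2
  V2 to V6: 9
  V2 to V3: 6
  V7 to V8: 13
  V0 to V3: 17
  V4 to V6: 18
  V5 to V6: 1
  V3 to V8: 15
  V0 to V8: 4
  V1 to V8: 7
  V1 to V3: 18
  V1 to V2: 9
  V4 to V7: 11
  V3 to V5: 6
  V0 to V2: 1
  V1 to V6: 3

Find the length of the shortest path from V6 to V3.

7

Checking several routes:
V6→V1→V2→V3: 3 + 9 + 6 = 18
V6→V2→V3: 9 + 6 = 15
V6→V5→V3: 1 + 6 = 7
V6→V1→V8→V2→V3: 3 + 7 + 2 + 6 = 18
Shortest: 7.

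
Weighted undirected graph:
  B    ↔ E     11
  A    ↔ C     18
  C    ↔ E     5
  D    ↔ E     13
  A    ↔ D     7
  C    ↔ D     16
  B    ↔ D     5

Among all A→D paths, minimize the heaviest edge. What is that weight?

7

Candidate routes:
A - D: max(7) = 7
A - C - E - B - D: max(18, 5, 11, 5) = 18
A - C - D: max(18, 16) = 18
A - C - E - D: max(18, 5, 13) = 18
Smallest bottleneck: 7.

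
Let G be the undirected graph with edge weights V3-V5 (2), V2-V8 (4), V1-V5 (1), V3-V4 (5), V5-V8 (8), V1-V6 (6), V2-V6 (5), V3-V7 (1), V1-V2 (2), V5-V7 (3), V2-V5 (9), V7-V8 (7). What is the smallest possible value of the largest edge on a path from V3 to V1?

2

Comparing a few candidate routes:
V3 → V5 → V7 → V8 → V2 → V1: max(2, 3, 7, 4, 2) = 7
V3 → V5 → V1: max(2, 1) = 2
V3 → V7 → V5 → V1: max(1, 3, 1) = 3
The minimum achievable maximum is 2.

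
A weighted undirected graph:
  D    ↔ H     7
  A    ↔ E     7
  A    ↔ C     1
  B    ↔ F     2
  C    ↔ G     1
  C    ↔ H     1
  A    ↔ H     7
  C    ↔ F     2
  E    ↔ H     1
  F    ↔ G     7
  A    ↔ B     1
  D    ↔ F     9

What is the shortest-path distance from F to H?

3

A few of the F→H routes:
F - G - C - H: 7 + 1 + 1 = 9
F - C - A - H: 2 + 1 + 7 = 10
F - B - A - H: 2 + 1 + 7 = 10
F - B - A - C - H: 2 + 1 + 1 + 1 = 5
F - C - H: 2 + 1 = 3
The minimum is 3.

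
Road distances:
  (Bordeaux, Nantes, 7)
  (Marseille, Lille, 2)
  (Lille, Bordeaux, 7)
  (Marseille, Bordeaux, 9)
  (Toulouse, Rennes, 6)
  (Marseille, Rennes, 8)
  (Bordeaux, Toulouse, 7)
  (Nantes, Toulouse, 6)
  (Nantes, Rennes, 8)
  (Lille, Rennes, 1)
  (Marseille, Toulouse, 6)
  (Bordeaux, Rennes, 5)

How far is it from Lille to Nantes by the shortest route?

Comparing a few candidate routes:
Lille - Rennes - Bordeaux - Nantes: 1 + 5 + 7 = 13
Lille - Rennes - Nantes: 1 + 8 = 9
Lille - Bordeaux - Nantes: 7 + 7 = 14
Lille - Rennes - Toulouse - Nantes: 1 + 6 + 6 = 13
Lille - Marseille - Toulouse - Nantes: 2 + 6 + 6 = 14
The minimum is 9.

9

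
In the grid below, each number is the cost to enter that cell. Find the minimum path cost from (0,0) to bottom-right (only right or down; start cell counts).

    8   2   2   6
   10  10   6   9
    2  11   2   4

24

Take [0,0]→[0,1]→[0,2]→[1,2]→[2,2]→[2,3] for a total of 8 + 2 + 2 + 6 + 2 + 4 = 24.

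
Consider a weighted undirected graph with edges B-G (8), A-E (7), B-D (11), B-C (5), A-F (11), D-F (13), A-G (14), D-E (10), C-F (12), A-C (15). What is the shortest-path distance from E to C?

22

A few of the E→C routes:
E→D→F→C: 10 + 13 + 12 = 35
E→A→C: 7 + 15 = 22
E→A→F→D→B→C: 7 + 11 + 13 + 11 + 5 = 47
E→A→F→C: 7 + 11 + 12 = 30
E→A→G→B→C: 7 + 14 + 8 + 5 = 34
E→D→B→C: 10 + 11 + 5 = 26
Shortest: 22.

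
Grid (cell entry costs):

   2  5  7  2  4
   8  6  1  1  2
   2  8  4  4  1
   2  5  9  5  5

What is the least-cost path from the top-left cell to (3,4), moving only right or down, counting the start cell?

23

Take r0c0 → r0c1 → r1c1 → r1c2 → r1c3 → r1c4 → r2c4 → r3c4 for a total of 2 + 5 + 6 + 1 + 1 + 2 + 1 + 5 = 23.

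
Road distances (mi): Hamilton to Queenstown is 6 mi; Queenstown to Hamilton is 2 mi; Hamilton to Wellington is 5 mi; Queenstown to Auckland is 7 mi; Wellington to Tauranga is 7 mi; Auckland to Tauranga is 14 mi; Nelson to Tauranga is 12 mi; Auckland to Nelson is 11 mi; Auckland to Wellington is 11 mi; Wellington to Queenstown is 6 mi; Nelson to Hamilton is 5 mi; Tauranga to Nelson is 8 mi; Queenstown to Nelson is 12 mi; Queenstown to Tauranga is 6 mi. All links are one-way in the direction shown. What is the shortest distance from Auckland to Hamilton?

16

A few of the Auckland→Hamilton routes:
Auckland→Tauranga→Nelson→Hamilton: 14 + 8 + 5 = 27
Auckland→Wellington→Tauranga→Nelson→Hamilton: 11 + 7 + 8 + 5 = 31
Auckland→Wellington→Queenstown→Hamilton: 11 + 6 + 2 = 19
Auckland→Nelson→Hamilton: 11 + 5 = 16
Best route has total 16 mi.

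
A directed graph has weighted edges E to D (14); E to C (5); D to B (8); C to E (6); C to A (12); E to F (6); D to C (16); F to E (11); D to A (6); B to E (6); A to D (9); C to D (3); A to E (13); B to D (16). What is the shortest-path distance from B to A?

Some routes from B to A:
B→E→C→A: 6 + 5 + 12 = 23
B→E→C→D→A: 6 + 5 + 3 + 6 = 20
B→D→A: 16 + 6 = 22
B→E→D→A: 6 + 14 + 6 = 26
The minimum is 20.

20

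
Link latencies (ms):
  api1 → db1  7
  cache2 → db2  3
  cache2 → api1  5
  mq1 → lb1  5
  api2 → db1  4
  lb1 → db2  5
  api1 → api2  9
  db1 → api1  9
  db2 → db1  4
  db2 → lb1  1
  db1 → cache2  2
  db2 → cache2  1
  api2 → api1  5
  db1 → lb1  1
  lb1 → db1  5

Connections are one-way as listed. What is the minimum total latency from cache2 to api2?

Paths from cache2 to api2:
cache2-db2-db1-api1-api2: 3 + 4 + 9 + 9 = 25
cache2-api1-api2: 5 + 9 = 14
cache2-db2-lb1-db1-api1-api2: 3 + 1 + 5 + 9 + 9 = 27
The minimum is 14 ms.

14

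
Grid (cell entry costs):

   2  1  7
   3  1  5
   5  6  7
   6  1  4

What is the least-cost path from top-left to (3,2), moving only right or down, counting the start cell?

Cheapest: r0c0→r0c1→r1c1→r2c1→r3c1→r3c2
  2 + 1 + 1 + 6 + 1 + 4 = 15
(Top row then right column would cost 26.)

15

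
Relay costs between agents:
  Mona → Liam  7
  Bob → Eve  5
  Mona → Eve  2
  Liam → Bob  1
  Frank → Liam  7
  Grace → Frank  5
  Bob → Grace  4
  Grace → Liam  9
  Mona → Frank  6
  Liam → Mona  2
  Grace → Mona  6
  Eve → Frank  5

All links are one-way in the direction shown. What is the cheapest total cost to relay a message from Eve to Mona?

14

Paths from Eve to Mona:
Eve → Frank → Liam → Bob → Grace → Mona: 5 + 7 + 1 + 4 + 6 = 23
Eve → Frank → Liam → Mona: 5 + 7 + 2 = 14
Shortest: 14.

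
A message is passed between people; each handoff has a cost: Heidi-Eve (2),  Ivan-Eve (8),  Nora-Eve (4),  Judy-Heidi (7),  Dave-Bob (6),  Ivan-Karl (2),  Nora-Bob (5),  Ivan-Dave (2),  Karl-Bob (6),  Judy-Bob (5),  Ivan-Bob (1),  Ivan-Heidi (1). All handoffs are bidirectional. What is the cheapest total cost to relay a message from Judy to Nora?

Checking several routes:
Judy→Bob→Ivan→Heidi→Eve→Nora: 5 + 1 + 1 + 2 + 4 = 13
Judy→Heidi→Ivan→Bob→Nora: 7 + 1 + 1 + 5 = 14
Judy→Bob→Nora: 5 + 5 = 10
Judy→Heidi→Eve→Nora: 7 + 2 + 4 = 13
Best route has total 10.

10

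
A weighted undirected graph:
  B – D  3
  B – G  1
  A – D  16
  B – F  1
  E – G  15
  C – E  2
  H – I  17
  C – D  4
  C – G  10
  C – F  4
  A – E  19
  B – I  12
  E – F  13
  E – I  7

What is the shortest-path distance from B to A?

19

Checking several routes:
B→D→C→E→A: 3 + 4 + 2 + 19 = 28
B→G→C→E→A: 1 + 10 + 2 + 19 = 32
B→F→C→E→A: 1 + 4 + 2 + 19 = 26
B→D→A: 3 + 16 = 19
B→G→C→D→A: 1 + 10 + 4 + 16 = 31
B→F→C→D→A: 1 + 4 + 4 + 16 = 25
The minimum is 19.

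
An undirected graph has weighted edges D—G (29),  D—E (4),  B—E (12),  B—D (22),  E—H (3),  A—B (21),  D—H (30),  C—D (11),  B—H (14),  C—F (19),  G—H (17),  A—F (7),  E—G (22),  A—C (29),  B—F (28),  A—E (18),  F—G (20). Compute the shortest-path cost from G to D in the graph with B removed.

24

Comparing a few candidate routes:
G-H-E-D: 17 + 3 + 4 = 24
G-E-D: 22 + 4 = 26
G-H-D: 17 + 30 = 47
G-D: 29
Shortest: 24.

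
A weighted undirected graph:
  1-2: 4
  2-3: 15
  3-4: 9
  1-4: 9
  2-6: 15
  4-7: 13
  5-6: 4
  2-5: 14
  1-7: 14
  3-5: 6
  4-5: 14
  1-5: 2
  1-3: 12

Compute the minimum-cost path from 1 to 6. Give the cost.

Checking several routes:
1 - 4 - 5 - 6: 9 + 14 + 4 = 27
1 - 2 - 6: 4 + 15 = 19
1 - 5 - 6: 2 + 4 = 6
1 - 3 - 5 - 6: 12 + 6 + 4 = 22
1 - 2 - 5 - 6: 4 + 14 + 4 = 22
Best route has total 6.

6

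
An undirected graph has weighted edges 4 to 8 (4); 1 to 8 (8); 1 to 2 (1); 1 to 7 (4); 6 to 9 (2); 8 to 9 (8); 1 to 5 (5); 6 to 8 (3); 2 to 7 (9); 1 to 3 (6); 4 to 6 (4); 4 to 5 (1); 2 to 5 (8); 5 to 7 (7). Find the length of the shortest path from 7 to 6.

A few of the 7→6 routes:
7 → 5 → 4 → 6: 7 + 1 + 4 = 12
7 → 1 → 5 → 4 → 6: 4 + 5 + 1 + 4 = 14
7 → 5 → 4 → 8 → 6: 7 + 1 + 4 + 3 = 15
7 → 1 → 8 → 6: 4 + 8 + 3 = 15
Shortest: 12.

12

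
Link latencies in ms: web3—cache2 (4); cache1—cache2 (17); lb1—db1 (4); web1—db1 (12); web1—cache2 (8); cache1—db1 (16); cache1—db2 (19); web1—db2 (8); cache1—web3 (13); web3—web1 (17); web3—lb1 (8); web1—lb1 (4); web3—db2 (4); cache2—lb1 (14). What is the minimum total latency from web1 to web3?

12

A few of the web1→web3 routes:
web1-lb1-web3: 4 + 8 = 12
web1-web3: 17
web1-db2-web3: 8 + 4 = 12
web1-cache2-web3: 8 + 4 = 12
Shortest: 12 ms.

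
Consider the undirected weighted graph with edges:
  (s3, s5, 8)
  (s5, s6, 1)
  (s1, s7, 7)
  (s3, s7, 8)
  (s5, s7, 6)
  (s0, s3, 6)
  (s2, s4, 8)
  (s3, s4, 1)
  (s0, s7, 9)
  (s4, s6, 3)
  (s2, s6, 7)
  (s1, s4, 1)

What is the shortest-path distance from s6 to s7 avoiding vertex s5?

A few of the s6→s7 routes:
s6→s4→s3→s7: 3 + 1 + 8 = 12
s6→s4→s1→s7: 3 + 1 + 7 = 11
s6→s4→s3→s0→s7: 3 + 1 + 6 + 9 = 19
s6→s2→s4→s1→s7: 7 + 8 + 1 + 7 = 23
The minimum is 11.

11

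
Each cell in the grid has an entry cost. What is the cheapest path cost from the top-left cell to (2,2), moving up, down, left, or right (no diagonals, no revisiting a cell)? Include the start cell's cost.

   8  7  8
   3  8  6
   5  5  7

28

One optimal route is (0,0) -> (1,0) -> (2,0) -> (2,1) -> (2,2).
Its cost is 8 + 3 + 5 + 5 + 7 = 28.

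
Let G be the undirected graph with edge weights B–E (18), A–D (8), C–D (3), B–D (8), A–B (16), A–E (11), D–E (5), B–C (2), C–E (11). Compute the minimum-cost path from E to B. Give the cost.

10

Comparing a few candidate routes:
E → D → B: 5 + 8 = 13
E → D → C → B: 5 + 3 + 2 = 10
E → C → B: 11 + 2 = 13
The minimum is 10.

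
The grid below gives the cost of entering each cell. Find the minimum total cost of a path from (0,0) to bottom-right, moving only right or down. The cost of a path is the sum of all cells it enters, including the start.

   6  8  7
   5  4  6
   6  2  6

One optimal route is (0,0) -> (1,0) -> (1,1) -> (2,1) -> (2,2).
Its cost is 6 + 5 + 4 + 2 + 6 = 23.
(Top row then right column would cost 33.)

23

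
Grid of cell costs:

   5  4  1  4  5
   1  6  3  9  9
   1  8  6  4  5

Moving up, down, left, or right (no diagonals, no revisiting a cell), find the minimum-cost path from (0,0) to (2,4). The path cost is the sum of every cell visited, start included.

28

Cheapest: [0,0] [0,1] [0,2] [1,2] [2,2] [2,3] [2,4]
  5 + 4 + 1 + 3 + 6 + 4 + 5 = 28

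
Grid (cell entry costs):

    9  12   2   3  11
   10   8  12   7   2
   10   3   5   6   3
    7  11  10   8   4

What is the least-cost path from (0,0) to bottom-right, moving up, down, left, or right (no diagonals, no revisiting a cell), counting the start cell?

Path (0,0)→(0,1)→(0,2)→(0,3)→(1,3)→(1,4)→(2,4)→(3,4): 9 + 12 + 2 + 3 + 7 + 2 + 3 + 4 = 42.

42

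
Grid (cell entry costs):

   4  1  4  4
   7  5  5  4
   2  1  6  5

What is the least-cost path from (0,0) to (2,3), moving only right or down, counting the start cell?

Path [0,0] → [0,1] → [0,2] → [0,3] → [1,3] → [2,3]: 4 + 1 + 4 + 4 + 4 + 5 = 22.

22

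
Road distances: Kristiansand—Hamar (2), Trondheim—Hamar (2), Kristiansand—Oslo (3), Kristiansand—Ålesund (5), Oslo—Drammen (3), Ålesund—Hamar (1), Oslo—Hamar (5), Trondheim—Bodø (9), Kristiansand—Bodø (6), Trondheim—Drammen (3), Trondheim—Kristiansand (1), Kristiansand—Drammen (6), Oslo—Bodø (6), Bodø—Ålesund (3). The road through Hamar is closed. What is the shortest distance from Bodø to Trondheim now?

7

Checking several routes:
Bodø - Kristiansand - Trondheim: 6 + 1 = 7
Bodø - Oslo - Drammen - Trondheim: 6 + 3 + 3 = 12
Bodø - Kristiansand - Drammen - Trondheim: 6 + 6 + 3 = 15
Bodø - Trondheim: 9
Bodø - Oslo - Kristiansand - Trondheim: 6 + 3 + 1 = 10
Bodø - Ålesund - Kristiansand - Trondheim: 3 + 5 + 1 = 9
Best route has total 7.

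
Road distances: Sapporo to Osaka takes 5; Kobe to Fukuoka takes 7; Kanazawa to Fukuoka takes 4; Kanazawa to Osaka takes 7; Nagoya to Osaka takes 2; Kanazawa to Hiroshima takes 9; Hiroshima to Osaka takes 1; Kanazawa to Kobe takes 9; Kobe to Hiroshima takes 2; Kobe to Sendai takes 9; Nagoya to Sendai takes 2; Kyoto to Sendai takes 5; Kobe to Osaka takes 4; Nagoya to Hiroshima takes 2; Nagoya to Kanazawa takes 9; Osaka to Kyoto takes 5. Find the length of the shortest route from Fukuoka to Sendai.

A few of the Fukuoka→Sendai routes:
Fukuoka→Kanazawa→Nagoya→Sendai: 4 + 9 + 2 = 15
Fukuoka→Kobe→Hiroshima→Osaka→Nagoya→Sendai: 7 + 2 + 1 + 2 + 2 = 14
Fukuoka→Kanazawa→Osaka→Nagoya→Sendai: 4 + 7 + 2 + 2 = 15
Fukuoka→Kobe→Osaka→Nagoya→Sendai: 7 + 4 + 2 + 2 = 15
Fukuoka→Kobe→Hiroshima→Nagoya→Sendai: 7 + 2 + 2 + 2 = 13
Shortest: 13.

13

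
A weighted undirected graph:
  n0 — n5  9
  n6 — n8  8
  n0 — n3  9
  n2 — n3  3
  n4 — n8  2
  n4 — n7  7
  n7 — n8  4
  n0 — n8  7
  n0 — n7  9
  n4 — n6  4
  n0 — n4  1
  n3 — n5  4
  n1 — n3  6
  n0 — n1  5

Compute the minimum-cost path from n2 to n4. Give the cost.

13

A few of the n2→n4 routes:
n2 → n3 → n1 → n0 → n8 → n4: 3 + 6 + 5 + 7 + 2 = 23
n2 → n3 → n5 → n0 → n4: 3 + 4 + 9 + 1 = 17
n2 → n3 → n0 → n4: 3 + 9 + 1 = 13
n2 → n3 → n1 → n0 → n4: 3 + 6 + 5 + 1 = 15
n2 → n3 → n0 → n8 → n4: 3 + 9 + 7 + 2 = 21
The minimum is 13.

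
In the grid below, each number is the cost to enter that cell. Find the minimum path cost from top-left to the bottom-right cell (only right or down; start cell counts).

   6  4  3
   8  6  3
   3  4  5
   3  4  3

24

Best path: (0,0) (0,1) (0,2) (1,2) (2,2) (3,2)
Cost: 6 + 4 + 3 + 3 + 5 + 3 = 24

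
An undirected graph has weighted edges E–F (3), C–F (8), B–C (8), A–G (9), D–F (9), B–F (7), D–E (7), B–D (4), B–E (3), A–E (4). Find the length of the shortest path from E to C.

Some routes from E to C:
E-F-B-C: 3 + 7 + 8 = 18
E-B-F-C: 3 + 7 + 8 = 18
E-B-C: 3 + 8 = 11
E-F-C: 3 + 8 = 11
Shortest: 11.

11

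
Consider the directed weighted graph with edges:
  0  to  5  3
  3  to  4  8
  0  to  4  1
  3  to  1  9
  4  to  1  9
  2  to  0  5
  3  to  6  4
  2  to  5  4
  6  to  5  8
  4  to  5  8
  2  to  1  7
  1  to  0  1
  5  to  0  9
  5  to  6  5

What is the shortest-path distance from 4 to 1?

9

Routes from 4 to 1:
4→1: 9
Shortest: 9.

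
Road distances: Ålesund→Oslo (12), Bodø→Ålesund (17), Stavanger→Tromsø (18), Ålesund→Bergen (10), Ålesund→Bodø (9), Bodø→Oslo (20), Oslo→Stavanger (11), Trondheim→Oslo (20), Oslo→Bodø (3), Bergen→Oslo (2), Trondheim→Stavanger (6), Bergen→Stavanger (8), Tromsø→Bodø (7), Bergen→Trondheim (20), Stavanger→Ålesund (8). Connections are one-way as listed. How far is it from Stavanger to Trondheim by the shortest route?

38

Routes from Stavanger to Trondheim:
Stavanger -> Ålesund -> Bergen -> Trondheim: 8 + 10 + 20 = 38
Stavanger -> Tromsø -> Bodø -> Ålesund -> Bergen -> Trondheim: 18 + 7 + 17 + 10 + 20 = 72
The minimum is 38.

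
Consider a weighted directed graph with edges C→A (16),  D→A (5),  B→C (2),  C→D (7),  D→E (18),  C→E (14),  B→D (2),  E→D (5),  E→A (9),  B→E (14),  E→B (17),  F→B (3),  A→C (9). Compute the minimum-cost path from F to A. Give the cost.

10

Checking several routes:
F-B-C-D-A: 3 + 2 + 7 + 5 = 17
F-B-C-A: 3 + 2 + 16 = 21
F-B-E-D-A: 3 + 14 + 5 + 5 = 27
F-B-E-A: 3 + 14 + 9 = 26
F-B-D-A: 3 + 2 + 5 = 10
Shortest: 10.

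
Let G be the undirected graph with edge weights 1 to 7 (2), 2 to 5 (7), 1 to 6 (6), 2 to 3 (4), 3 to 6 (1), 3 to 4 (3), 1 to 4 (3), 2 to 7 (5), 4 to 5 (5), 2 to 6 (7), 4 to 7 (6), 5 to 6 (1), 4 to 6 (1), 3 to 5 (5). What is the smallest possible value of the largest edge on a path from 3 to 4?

A few of the 3→4 routes:
3 → 5 → 6 → 4: max(5, 1, 1) = 5
3 → 5 → 4: max(5, 5) = 5
3 → 4: max(3) = 3
3 → 6 → 4: max(1, 1) = 1
3 → 2 → 7 → 1 → 4: max(4, 5, 2, 3) = 5
3 → 6 → 5 → 4: max(1, 1, 5) = 5
The minimum achievable maximum is 1.

1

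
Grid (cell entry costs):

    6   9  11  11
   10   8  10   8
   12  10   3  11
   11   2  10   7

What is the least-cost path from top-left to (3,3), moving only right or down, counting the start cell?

52

Cheapest: [0,0] -> [0,1] -> [1,1] -> [2,1] -> [3,1] -> [3,2] -> [3,3]
  6 + 9 + 8 + 10 + 2 + 10 + 7 = 52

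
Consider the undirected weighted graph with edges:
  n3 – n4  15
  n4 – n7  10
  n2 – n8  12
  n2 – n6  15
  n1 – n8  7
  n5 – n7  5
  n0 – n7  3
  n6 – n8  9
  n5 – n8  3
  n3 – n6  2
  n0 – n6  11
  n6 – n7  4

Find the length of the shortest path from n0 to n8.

11

Some routes from n0 to n8:
n0→n7→n5→n8: 3 + 5 + 3 = 11
n0→n7→n6→n8: 3 + 4 + 9 = 16
n0→n6→n8: 11 + 9 = 20
Best route has total 11.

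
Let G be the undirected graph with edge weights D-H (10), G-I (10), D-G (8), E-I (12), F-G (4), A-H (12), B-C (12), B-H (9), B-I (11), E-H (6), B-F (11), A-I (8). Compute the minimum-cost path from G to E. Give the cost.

22

A few of the G→E routes:
G→F→B→H→E: 4 + 11 + 9 + 6 = 30
G→I→B→H→E: 10 + 11 + 9 + 6 = 36
G→I→E: 10 + 12 = 22
G→D→H→E: 8 + 10 + 6 = 24
Shortest: 22.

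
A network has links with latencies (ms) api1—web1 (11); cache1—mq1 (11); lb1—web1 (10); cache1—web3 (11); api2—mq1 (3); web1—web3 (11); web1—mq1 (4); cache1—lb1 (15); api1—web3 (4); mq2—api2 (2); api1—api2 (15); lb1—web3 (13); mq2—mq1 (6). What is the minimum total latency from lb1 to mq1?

Comparing a few candidate routes:
lb1 → cache1 → mq1: 15 + 11 = 26
lb1 → web1 → mq1: 10 + 4 = 14
lb1 → web3 → web1 → mq1: 13 + 11 + 4 = 28
The minimum is 14 ms.

14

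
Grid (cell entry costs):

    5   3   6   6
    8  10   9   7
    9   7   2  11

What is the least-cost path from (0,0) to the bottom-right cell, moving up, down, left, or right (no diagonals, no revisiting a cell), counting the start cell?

Path r0c0→r0c1→r0c2→r1c2→r2c2→r2c3: 5 + 3 + 6 + 9 + 2 + 11 = 36.

36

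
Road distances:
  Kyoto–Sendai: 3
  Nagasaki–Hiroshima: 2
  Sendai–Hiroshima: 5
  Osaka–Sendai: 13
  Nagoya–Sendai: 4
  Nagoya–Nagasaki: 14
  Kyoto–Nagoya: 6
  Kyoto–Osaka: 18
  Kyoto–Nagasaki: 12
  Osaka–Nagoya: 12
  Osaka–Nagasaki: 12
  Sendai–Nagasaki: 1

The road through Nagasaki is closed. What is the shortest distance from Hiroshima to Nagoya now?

9

A few of the Hiroshima→Nagoya routes:
Hiroshima-Sendai-Nagoya: 5 + 4 = 9
Hiroshima-Sendai-Osaka-Nagoya: 5 + 13 + 12 = 30
Hiroshima-Sendai-Kyoto-Nagoya: 5 + 3 + 6 = 14
The minimum is 9.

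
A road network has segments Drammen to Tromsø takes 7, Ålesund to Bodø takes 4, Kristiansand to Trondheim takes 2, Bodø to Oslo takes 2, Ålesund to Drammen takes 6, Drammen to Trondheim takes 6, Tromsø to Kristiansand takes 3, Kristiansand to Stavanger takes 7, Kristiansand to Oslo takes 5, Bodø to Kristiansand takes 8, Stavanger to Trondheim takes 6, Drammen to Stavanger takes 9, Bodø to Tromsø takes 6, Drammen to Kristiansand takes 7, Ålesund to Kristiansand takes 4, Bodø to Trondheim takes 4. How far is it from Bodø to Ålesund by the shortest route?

4

Comparing a few candidate routes:
Bodø-Trondheim-Kristiansand-Ålesund: 4 + 2 + 4 = 10
Bodø-Oslo-Kristiansand-Ålesund: 2 + 5 + 4 = 11
Bodø-Ålesund: 4
Bodø-Kristiansand-Ålesund: 8 + 4 = 12
Shortest: 4.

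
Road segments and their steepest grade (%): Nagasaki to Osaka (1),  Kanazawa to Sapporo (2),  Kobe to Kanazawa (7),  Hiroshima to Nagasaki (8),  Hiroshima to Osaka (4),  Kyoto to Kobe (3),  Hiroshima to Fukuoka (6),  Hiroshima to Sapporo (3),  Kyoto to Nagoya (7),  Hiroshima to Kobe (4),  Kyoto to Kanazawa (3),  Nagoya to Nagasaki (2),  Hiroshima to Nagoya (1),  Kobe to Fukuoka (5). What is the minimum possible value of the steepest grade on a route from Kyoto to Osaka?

3

Comparing a few candidate routes:
Kyoto → Kobe → Hiroshima → Osaka: max(3, 4, 4) = 4
Kyoto → Kanazawa → Sapporo → Hiroshima → Osaka: max(3, 2, 3, 4) = 4
Kyoto → Kanazawa → Sapporo → Hiroshima → Nagoya → Nagasaki → Osaka: max(3, 2, 3, 1, 2, 1) = 3
Best route has worst link 3%.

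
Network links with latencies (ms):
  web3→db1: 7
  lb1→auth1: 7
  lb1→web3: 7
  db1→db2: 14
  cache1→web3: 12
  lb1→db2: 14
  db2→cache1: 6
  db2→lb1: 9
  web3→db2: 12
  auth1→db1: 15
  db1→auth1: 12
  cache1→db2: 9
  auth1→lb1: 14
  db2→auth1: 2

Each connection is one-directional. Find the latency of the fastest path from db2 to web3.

Routes from db2 to web3:
db2 -> lb1 -> web3: 9 + 7 = 16
db2 -> auth1 -> lb1 -> web3: 2 + 14 + 7 = 23
db2 -> cache1 -> web3: 6 + 12 = 18
Best route has total 16 ms.

16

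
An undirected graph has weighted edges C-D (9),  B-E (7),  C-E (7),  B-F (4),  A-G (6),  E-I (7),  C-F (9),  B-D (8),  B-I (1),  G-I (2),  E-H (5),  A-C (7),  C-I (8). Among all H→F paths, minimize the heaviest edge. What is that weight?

Comparing a few candidate routes:
H - E - B - F: max(5, 7, 4) = 7
H - E - C - I - B - F: max(5, 7, 8, 1, 4) = 8
H - E - C - A - G - I - B - F: max(5, 7, 7, 6, 2, 1, 4) = 7
H - E - I - B - F: max(5, 7, 1, 4) = 7
Best route has worst link 7.

7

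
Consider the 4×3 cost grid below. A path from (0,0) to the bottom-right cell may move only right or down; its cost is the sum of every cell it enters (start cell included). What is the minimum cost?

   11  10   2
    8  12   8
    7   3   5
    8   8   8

42

Cheapest: r0c0 -> r1c0 -> r2c0 -> r2c1 -> r2c2 -> r3c2
  11 + 8 + 7 + 3 + 5 + 8 = 42
For comparison, the top-then-right route costs 44.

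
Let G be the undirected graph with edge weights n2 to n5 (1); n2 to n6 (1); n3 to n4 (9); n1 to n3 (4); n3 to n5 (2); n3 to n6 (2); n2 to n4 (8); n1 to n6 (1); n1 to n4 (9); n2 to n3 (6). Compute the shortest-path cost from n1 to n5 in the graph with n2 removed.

5

Paths from n1 to n5 avoiding n2:
n1-n4-n3-n5: 9 + 9 + 2 = 20
n1-n3-n5: 4 + 2 = 6
n1-n6-n3-n5: 1 + 2 + 2 = 5
Shortest: 5.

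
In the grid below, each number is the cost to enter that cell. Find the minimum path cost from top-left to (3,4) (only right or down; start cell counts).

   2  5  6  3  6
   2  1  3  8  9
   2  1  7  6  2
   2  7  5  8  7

28

Cheapest: (0,0) → (1,0) → (1,1) → (2,1) → (2,2) → (2,3) → (2,4) → (3,4)
  2 + 2 + 1 + 1 + 7 + 6 + 2 + 7 = 28
(Top row then right column would cost 40.)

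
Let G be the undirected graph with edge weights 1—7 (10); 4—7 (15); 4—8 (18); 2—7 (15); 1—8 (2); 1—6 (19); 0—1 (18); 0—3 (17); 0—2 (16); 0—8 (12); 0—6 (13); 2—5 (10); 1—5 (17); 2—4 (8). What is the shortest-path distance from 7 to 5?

25

A few of the 7→5 routes:
7 -> 1 -> 8 -> 4 -> 2 -> 5: 10 + 2 + 18 + 8 + 10 = 48
7 -> 4 -> 2 -> 5: 15 + 8 + 10 = 33
7 -> 2 -> 5: 15 + 10 = 25
7 -> 1 -> 5: 10 + 17 = 27
The minimum is 25.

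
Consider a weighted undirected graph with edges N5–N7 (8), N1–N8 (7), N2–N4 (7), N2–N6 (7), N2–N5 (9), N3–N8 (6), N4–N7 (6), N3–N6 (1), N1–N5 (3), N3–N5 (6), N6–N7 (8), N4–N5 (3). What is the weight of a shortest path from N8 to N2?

Comparing a few candidate routes:
N8 -> N3 -> N5 -> N2: 6 + 6 + 9 = 21
N8 -> N1 -> N5 -> N2: 7 + 3 + 9 = 19
N8 -> N1 -> N5 -> N4 -> N2: 7 + 3 + 3 + 7 = 20
N8 -> N3 -> N6 -> N2: 6 + 1 + 7 = 14
Best route has total 14.

14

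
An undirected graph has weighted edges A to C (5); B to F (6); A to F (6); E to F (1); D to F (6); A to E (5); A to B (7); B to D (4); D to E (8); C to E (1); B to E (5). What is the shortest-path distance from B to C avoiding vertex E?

Paths from B to C avoiding E:
B→A→C: 7 + 5 = 12
B→F→A→C: 6 + 6 + 5 = 17
B→D→F→A→C: 4 + 6 + 6 + 5 = 21
Shortest: 12.

12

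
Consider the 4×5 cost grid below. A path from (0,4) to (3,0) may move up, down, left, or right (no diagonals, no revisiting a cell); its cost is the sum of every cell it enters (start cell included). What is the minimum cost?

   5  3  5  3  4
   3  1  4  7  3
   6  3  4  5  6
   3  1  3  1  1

Cheapest: r0c4 -> r1c4 -> r2c4 -> r3c4 -> r3c3 -> r3c2 -> r3c1 -> r3c0
  4 + 3 + 6 + 1 + 1 + 3 + 1 + 3 = 22

22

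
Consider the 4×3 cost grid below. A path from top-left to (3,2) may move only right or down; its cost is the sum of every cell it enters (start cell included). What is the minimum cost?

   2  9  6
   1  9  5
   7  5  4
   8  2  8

25

Path (0,0) (1,0) (2,0) (2,1) (3,1) (3,2): 2 + 1 + 7 + 5 + 2 + 8 = 25.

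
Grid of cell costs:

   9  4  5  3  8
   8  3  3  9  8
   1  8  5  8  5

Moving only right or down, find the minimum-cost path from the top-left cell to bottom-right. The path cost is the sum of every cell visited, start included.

Path [0,0] [0,1] [1,1] [1,2] [2,2] [2,3] [2,4]: 9 + 4 + 3 + 3 + 5 + 8 + 5 = 37.

37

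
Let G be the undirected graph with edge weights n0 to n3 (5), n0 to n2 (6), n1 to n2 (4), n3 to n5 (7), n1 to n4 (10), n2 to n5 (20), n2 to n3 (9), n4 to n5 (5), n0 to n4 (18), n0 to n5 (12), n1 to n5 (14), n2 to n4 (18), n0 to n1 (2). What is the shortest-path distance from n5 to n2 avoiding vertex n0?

16

Routes from n5 to n2 avoiding n0:
n5→n2: 20
n5→n3→n2: 7 + 9 = 16
n5→n1→n2: 14 + 4 = 18
n5→n1→n4→n2: 14 + 10 + 18 = 42
n5→n4→n1→n2: 5 + 10 + 4 = 19
n5→n4→n2: 5 + 18 = 23
Shortest: 16.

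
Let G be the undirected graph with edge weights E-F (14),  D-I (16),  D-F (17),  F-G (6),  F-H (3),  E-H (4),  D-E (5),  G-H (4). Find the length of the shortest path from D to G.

13

Checking several routes:
D -> E -> F -> G: 5 + 14 + 6 = 25
D -> F -> H -> G: 17 + 3 + 4 = 24
D -> E -> H -> F -> G: 5 + 4 + 3 + 6 = 18
D -> F -> G: 17 + 6 = 23
D -> E -> F -> H -> G: 5 + 14 + 3 + 4 = 26
D -> E -> H -> G: 5 + 4 + 4 = 13
Shortest: 13.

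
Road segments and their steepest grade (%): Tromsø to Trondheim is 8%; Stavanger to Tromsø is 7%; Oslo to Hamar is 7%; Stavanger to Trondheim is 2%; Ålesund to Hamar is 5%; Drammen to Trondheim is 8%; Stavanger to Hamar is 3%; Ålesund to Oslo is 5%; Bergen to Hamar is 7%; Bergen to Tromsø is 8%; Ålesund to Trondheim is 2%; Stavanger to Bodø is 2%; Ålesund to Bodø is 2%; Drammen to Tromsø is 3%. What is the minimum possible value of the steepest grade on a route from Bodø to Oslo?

Some routes from Bodø to Oslo:
Bodø -> Stavanger -> Hamar -> Ålesund -> Oslo: max(2, 3, 5, 5) = 5
Bodø -> Stavanger -> Trondheim -> Ålesund -> Oslo: max(2, 2, 2, 5) = 5
Bodø -> Ålesund -> Hamar -> Oslo: max(2, 5, 7) = 7
Bodø -> Ålesund -> Oslo: max(2, 5) = 5
Bodø -> Ålesund -> Trondheim -> Stavanger -> Hamar -> Oslo: max(2, 2, 2, 3, 7) = 7
Smallest bottleneck: 5%.

5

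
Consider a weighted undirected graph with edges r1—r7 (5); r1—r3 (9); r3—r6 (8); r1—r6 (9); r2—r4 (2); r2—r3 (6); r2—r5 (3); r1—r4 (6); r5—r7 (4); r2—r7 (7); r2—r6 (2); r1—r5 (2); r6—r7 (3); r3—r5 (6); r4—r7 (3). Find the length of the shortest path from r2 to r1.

5

Checking several routes:
r2 - r4 - r7 - r5 - r1: 2 + 3 + 4 + 2 = 11
r2 - r4 - r1: 2 + 6 = 8
r2 - r6 - r7 - r1: 2 + 3 + 5 = 10
r2 - r5 - r1: 3 + 2 = 5
r2 - r4 - r7 - r1: 2 + 3 + 5 = 10
Best route has total 5.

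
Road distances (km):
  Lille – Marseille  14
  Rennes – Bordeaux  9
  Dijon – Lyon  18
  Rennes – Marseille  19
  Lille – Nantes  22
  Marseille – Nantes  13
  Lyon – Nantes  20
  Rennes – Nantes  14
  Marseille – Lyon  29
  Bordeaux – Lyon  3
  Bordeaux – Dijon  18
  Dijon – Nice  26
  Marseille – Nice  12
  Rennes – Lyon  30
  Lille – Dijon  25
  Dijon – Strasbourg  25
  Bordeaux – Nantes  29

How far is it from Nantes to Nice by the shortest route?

Some routes from Nantes to Nice:
Nantes - Lyon - Marseille - Nice: 20 + 29 + 12 = 61
Nantes - Lyon - Dijon - Nice: 20 + 18 + 26 = 64
Nantes - Rennes - Marseille - Nice: 14 + 19 + 12 = 45
Nantes - Lyon - Bordeaux - Rennes - Marseille - Nice: 20 + 3 + 9 + 19 + 12 = 63
Nantes - Marseille - Nice: 13 + 12 = 25
Nantes - Lille - Marseille - Nice: 22 + 14 + 12 = 48
Shortest: 25 km.

25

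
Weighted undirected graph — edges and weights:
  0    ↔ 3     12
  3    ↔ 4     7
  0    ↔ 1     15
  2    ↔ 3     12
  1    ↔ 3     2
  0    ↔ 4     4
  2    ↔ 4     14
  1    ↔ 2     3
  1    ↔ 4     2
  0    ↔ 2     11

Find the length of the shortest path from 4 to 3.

Some routes from 4 to 3:
4 -> 2 -> 1 -> 3: 14 + 3 + 2 = 19
4 -> 3: 7
4 -> 1 -> 3: 2 + 2 = 4
4 -> 0 -> 3: 4 + 12 = 16
4 -> 1 -> 2 -> 3: 2 + 3 + 12 = 17
The minimum is 4.

4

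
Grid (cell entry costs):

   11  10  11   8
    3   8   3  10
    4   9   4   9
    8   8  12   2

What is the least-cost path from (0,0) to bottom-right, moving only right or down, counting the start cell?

Take r0c0→r1c0→r1c1→r1c2→r2c2→r2c3→r3c3 for a total of 11 + 3 + 8 + 3 + 4 + 9 + 2 = 40.
For comparison, the top-then-right route costs 61.

40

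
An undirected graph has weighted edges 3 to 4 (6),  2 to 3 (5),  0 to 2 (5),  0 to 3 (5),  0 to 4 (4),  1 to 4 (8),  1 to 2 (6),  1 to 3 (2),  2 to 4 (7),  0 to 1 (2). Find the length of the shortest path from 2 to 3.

5

A few of the 2→3 routes:
2 → 0 → 1 → 3: 5 + 2 + 2 = 9
2 → 0 → 3: 5 + 5 = 10
2 → 1 → 3: 6 + 2 = 8
2 → 1 → 0 → 3: 6 + 2 + 5 = 13
2 → 4 → 3: 7 + 6 = 13
2 → 3: 5
Best route has total 5.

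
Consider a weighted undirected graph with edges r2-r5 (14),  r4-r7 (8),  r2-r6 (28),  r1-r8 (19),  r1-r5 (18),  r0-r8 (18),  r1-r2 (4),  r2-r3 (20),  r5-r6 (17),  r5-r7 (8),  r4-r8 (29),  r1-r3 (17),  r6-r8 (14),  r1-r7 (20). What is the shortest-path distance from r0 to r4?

47

Comparing a few candidate routes:
r0-r8-r4: 18 + 29 = 47
r0-r8-r1-r5-r7-r4: 18 + 19 + 18 + 8 + 8 = 71
r0-r8-r1-r7-r4: 18 + 19 + 20 + 8 = 65
r0-r8-r6-r5-r7-r4: 18 + 14 + 17 + 8 + 8 = 65
r0-r8-r1-r2-r5-r7-r4: 18 + 19 + 4 + 14 + 8 + 8 = 71
Best route has total 47.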